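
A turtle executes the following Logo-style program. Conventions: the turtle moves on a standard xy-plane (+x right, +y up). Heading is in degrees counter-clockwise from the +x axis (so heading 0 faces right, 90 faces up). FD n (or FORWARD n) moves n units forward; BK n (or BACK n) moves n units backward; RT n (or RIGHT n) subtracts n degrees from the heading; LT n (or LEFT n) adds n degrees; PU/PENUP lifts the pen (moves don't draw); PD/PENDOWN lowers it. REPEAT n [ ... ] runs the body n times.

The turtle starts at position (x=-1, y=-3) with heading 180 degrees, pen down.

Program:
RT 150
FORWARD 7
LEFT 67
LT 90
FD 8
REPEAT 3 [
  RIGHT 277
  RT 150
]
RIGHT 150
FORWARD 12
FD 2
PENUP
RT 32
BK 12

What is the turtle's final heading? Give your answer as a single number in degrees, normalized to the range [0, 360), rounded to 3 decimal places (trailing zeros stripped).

Executing turtle program step by step:
Start: pos=(-1,-3), heading=180, pen down
RT 150: heading 180 -> 30
FD 7: (-1,-3) -> (5.062,0.5) [heading=30, draw]
LT 67: heading 30 -> 97
LT 90: heading 97 -> 187
FD 8: (5.062,0.5) -> (-2.878,-0.475) [heading=187, draw]
REPEAT 3 [
  -- iteration 1/3 --
  RT 277: heading 187 -> 270
  RT 150: heading 270 -> 120
  -- iteration 2/3 --
  RT 277: heading 120 -> 203
  RT 150: heading 203 -> 53
  -- iteration 3/3 --
  RT 277: heading 53 -> 136
  RT 150: heading 136 -> 346
]
RT 150: heading 346 -> 196
FD 12: (-2.878,-0.475) -> (-14.413,-3.783) [heading=196, draw]
FD 2: (-14.413,-3.783) -> (-16.336,-4.334) [heading=196, draw]
PU: pen up
RT 32: heading 196 -> 164
BK 12: (-16.336,-4.334) -> (-4.801,-7.642) [heading=164, move]
Final: pos=(-4.801,-7.642), heading=164, 4 segment(s) drawn

Answer: 164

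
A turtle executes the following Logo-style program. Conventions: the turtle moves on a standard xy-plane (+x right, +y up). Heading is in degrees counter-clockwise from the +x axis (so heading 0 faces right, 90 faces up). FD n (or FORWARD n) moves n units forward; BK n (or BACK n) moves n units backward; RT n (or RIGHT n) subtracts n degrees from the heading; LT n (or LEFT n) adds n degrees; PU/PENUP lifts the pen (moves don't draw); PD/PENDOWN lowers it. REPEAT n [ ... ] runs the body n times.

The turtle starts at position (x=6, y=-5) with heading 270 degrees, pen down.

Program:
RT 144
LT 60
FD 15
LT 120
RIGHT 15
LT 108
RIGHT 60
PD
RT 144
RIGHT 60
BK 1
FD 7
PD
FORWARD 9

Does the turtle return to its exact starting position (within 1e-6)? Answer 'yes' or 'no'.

Answer: no

Derivation:
Executing turtle program step by step:
Start: pos=(6,-5), heading=270, pen down
RT 144: heading 270 -> 126
LT 60: heading 126 -> 186
FD 15: (6,-5) -> (-8.918,-6.568) [heading=186, draw]
LT 120: heading 186 -> 306
RT 15: heading 306 -> 291
LT 108: heading 291 -> 39
RT 60: heading 39 -> 339
PD: pen down
RT 144: heading 339 -> 195
RT 60: heading 195 -> 135
BK 1: (-8.918,-6.568) -> (-8.211,-7.275) [heading=135, draw]
FD 7: (-8.211,-7.275) -> (-13.16,-2.325) [heading=135, draw]
PD: pen down
FD 9: (-13.16,-2.325) -> (-19.524,4.039) [heading=135, draw]
Final: pos=(-19.524,4.039), heading=135, 4 segment(s) drawn

Start position: (6, -5)
Final position: (-19.524, 4.039)
Distance = 27.078; >= 1e-6 -> NOT closed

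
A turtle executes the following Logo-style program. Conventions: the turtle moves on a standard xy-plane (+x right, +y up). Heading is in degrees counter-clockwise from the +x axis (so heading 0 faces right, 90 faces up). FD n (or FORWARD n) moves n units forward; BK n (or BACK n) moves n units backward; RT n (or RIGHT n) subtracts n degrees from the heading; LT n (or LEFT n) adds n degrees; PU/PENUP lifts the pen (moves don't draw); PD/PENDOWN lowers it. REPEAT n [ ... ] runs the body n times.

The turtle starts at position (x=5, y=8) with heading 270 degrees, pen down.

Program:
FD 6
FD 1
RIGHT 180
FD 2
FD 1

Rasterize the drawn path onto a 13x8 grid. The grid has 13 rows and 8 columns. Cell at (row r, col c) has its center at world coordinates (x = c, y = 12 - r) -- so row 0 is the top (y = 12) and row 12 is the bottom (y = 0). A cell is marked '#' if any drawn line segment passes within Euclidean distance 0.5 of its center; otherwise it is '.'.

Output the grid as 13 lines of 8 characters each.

Answer: ........
........
........
........
.....#..
.....#..
.....#..
.....#..
.....#..
.....#..
.....#..
.....#..
........

Derivation:
Segment 0: (5,8) -> (5,2)
Segment 1: (5,2) -> (5,1)
Segment 2: (5,1) -> (5,3)
Segment 3: (5,3) -> (5,4)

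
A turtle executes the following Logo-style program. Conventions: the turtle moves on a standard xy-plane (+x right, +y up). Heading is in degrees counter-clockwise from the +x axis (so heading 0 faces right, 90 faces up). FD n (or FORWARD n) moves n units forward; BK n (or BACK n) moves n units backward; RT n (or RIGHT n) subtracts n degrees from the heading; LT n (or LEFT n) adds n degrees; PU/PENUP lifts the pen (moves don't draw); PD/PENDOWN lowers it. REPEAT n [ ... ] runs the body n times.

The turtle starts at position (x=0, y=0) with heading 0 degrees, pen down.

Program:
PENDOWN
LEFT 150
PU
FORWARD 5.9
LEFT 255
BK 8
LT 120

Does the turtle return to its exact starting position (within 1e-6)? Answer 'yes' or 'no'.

Answer: no

Derivation:
Executing turtle program step by step:
Start: pos=(0,0), heading=0, pen down
PD: pen down
LT 150: heading 0 -> 150
PU: pen up
FD 5.9: (0,0) -> (-5.11,2.95) [heading=150, move]
LT 255: heading 150 -> 45
BK 8: (-5.11,2.95) -> (-10.766,-2.707) [heading=45, move]
LT 120: heading 45 -> 165
Final: pos=(-10.766,-2.707), heading=165, 0 segment(s) drawn

Start position: (0, 0)
Final position: (-10.766, -2.707)
Distance = 11.101; >= 1e-6 -> NOT closed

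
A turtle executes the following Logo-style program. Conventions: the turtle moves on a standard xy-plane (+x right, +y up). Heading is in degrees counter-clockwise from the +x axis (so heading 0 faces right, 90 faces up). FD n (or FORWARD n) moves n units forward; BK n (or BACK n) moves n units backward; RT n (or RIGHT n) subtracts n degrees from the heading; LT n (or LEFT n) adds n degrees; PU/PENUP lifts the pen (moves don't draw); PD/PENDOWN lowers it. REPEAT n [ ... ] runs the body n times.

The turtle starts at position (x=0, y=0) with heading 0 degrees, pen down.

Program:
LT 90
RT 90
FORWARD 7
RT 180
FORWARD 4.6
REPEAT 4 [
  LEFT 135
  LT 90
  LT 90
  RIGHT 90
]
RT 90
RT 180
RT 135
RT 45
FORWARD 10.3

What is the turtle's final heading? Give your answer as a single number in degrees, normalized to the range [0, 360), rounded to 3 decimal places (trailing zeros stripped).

Executing turtle program step by step:
Start: pos=(0,0), heading=0, pen down
LT 90: heading 0 -> 90
RT 90: heading 90 -> 0
FD 7: (0,0) -> (7,0) [heading=0, draw]
RT 180: heading 0 -> 180
FD 4.6: (7,0) -> (2.4,0) [heading=180, draw]
REPEAT 4 [
  -- iteration 1/4 --
  LT 135: heading 180 -> 315
  LT 90: heading 315 -> 45
  LT 90: heading 45 -> 135
  RT 90: heading 135 -> 45
  -- iteration 2/4 --
  LT 135: heading 45 -> 180
  LT 90: heading 180 -> 270
  LT 90: heading 270 -> 0
  RT 90: heading 0 -> 270
  -- iteration 3/4 --
  LT 135: heading 270 -> 45
  LT 90: heading 45 -> 135
  LT 90: heading 135 -> 225
  RT 90: heading 225 -> 135
  -- iteration 4/4 --
  LT 135: heading 135 -> 270
  LT 90: heading 270 -> 0
  LT 90: heading 0 -> 90
  RT 90: heading 90 -> 0
]
RT 90: heading 0 -> 270
RT 180: heading 270 -> 90
RT 135: heading 90 -> 315
RT 45: heading 315 -> 270
FD 10.3: (2.4,0) -> (2.4,-10.3) [heading=270, draw]
Final: pos=(2.4,-10.3), heading=270, 3 segment(s) drawn

Answer: 270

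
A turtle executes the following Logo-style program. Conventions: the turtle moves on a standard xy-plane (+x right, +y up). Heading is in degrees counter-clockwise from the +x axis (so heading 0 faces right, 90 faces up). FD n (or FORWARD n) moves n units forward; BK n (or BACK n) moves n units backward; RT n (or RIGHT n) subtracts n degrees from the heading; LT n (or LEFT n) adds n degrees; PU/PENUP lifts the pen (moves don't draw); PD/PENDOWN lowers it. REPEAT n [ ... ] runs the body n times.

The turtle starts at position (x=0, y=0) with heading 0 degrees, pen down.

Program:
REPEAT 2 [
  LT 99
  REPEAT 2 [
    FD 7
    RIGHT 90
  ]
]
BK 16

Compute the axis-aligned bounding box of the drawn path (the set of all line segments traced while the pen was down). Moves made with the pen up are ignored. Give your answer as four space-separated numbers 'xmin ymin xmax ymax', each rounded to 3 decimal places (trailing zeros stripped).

Answer: -1.095 0 29.856 10.172

Derivation:
Executing turtle program step by step:
Start: pos=(0,0), heading=0, pen down
REPEAT 2 [
  -- iteration 1/2 --
  LT 99: heading 0 -> 99
  REPEAT 2 [
    -- iteration 1/2 --
    FD 7: (0,0) -> (-1.095,6.914) [heading=99, draw]
    RT 90: heading 99 -> 9
    -- iteration 2/2 --
    FD 7: (-1.095,6.914) -> (5.819,8.009) [heading=9, draw]
    RT 90: heading 9 -> 279
  ]
  -- iteration 2/2 --
  LT 99: heading 279 -> 18
  REPEAT 2 [
    -- iteration 1/2 --
    FD 7: (5.819,8.009) -> (12.476,10.172) [heading=18, draw]
    RT 90: heading 18 -> 288
    -- iteration 2/2 --
    FD 7: (12.476,10.172) -> (14.639,3.515) [heading=288, draw]
    RT 90: heading 288 -> 198
  ]
]
BK 16: (14.639,3.515) -> (29.856,8.459) [heading=198, draw]
Final: pos=(29.856,8.459), heading=198, 5 segment(s) drawn

Segment endpoints: x in {-1.095, 0, 5.819, 12.476, 14.639, 29.856}, y in {0, 3.515, 6.914, 8.009, 8.459, 10.172}
xmin=-1.095, ymin=0, xmax=29.856, ymax=10.172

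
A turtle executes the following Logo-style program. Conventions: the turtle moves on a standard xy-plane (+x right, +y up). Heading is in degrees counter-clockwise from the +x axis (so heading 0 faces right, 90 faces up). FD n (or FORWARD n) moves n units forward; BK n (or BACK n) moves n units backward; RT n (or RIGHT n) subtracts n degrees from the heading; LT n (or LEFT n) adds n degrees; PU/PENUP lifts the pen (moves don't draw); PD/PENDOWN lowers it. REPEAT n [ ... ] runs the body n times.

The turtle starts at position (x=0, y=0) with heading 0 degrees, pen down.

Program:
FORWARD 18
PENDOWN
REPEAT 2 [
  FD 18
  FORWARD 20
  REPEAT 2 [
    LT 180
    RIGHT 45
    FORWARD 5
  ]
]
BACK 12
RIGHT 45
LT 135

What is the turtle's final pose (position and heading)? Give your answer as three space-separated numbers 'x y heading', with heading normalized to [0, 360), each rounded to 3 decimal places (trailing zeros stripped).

Answer: 63 -35.929 270

Derivation:
Executing turtle program step by step:
Start: pos=(0,0), heading=0, pen down
FD 18: (0,0) -> (18,0) [heading=0, draw]
PD: pen down
REPEAT 2 [
  -- iteration 1/2 --
  FD 18: (18,0) -> (36,0) [heading=0, draw]
  FD 20: (36,0) -> (56,0) [heading=0, draw]
  REPEAT 2 [
    -- iteration 1/2 --
    LT 180: heading 0 -> 180
    RT 45: heading 180 -> 135
    FD 5: (56,0) -> (52.464,3.536) [heading=135, draw]
    -- iteration 2/2 --
    LT 180: heading 135 -> 315
    RT 45: heading 315 -> 270
    FD 5: (52.464,3.536) -> (52.464,-1.464) [heading=270, draw]
  ]
  -- iteration 2/2 --
  FD 18: (52.464,-1.464) -> (52.464,-19.464) [heading=270, draw]
  FD 20: (52.464,-19.464) -> (52.464,-39.464) [heading=270, draw]
  REPEAT 2 [
    -- iteration 1/2 --
    LT 180: heading 270 -> 90
    RT 45: heading 90 -> 45
    FD 5: (52.464,-39.464) -> (56,-35.929) [heading=45, draw]
    -- iteration 2/2 --
    LT 180: heading 45 -> 225
    RT 45: heading 225 -> 180
    FD 5: (56,-35.929) -> (51,-35.929) [heading=180, draw]
  ]
]
BK 12: (51,-35.929) -> (63,-35.929) [heading=180, draw]
RT 45: heading 180 -> 135
LT 135: heading 135 -> 270
Final: pos=(63,-35.929), heading=270, 10 segment(s) drawn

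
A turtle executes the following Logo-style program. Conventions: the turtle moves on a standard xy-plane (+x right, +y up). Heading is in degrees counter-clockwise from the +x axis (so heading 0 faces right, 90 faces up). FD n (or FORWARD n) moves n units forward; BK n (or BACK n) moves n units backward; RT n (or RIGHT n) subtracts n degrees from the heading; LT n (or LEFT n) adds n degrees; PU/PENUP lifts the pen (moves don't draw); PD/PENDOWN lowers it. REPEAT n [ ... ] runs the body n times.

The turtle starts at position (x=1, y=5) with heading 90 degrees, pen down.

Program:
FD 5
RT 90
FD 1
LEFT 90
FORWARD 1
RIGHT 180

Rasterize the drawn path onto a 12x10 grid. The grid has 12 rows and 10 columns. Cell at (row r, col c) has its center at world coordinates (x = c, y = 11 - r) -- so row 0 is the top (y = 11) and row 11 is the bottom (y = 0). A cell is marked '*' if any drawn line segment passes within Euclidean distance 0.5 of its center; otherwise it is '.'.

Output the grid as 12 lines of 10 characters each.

Answer: ..*.......
.**.......
.*........
.*........
.*........
.*........
.*........
..........
..........
..........
..........
..........

Derivation:
Segment 0: (1,5) -> (1,10)
Segment 1: (1,10) -> (2,10)
Segment 2: (2,10) -> (2,11)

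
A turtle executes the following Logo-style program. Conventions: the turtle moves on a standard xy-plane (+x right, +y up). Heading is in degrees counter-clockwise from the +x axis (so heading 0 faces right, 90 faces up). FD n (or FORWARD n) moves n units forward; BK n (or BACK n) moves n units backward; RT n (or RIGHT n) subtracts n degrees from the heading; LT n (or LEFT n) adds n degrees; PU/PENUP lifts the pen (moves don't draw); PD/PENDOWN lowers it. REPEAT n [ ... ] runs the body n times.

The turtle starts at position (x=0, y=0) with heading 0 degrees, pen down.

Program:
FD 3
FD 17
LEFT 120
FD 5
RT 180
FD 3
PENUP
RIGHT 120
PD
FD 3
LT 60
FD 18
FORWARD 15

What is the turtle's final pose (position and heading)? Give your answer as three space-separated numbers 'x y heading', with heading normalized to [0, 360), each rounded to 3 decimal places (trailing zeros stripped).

Executing turtle program step by step:
Start: pos=(0,0), heading=0, pen down
FD 3: (0,0) -> (3,0) [heading=0, draw]
FD 17: (3,0) -> (20,0) [heading=0, draw]
LT 120: heading 0 -> 120
FD 5: (20,0) -> (17.5,4.33) [heading=120, draw]
RT 180: heading 120 -> 300
FD 3: (17.5,4.33) -> (19,1.732) [heading=300, draw]
PU: pen up
RT 120: heading 300 -> 180
PD: pen down
FD 3: (19,1.732) -> (16,1.732) [heading=180, draw]
LT 60: heading 180 -> 240
FD 18: (16,1.732) -> (7,-13.856) [heading=240, draw]
FD 15: (7,-13.856) -> (-0.5,-26.847) [heading=240, draw]
Final: pos=(-0.5,-26.847), heading=240, 7 segment(s) drawn

Answer: -0.5 -26.847 240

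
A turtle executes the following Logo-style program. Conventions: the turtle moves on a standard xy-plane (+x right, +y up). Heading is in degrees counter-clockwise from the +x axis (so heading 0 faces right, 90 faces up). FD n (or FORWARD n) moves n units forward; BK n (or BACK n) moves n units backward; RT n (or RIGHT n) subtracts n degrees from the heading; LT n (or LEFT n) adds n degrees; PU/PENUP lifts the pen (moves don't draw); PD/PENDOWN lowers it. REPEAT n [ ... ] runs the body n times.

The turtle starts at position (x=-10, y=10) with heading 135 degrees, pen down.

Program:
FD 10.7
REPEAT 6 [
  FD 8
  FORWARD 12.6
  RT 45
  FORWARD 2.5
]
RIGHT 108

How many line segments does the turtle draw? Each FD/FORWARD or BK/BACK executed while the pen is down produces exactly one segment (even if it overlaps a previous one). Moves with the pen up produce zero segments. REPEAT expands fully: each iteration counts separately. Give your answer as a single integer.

Answer: 19

Derivation:
Executing turtle program step by step:
Start: pos=(-10,10), heading=135, pen down
FD 10.7: (-10,10) -> (-17.566,17.566) [heading=135, draw]
REPEAT 6 [
  -- iteration 1/6 --
  FD 8: (-17.566,17.566) -> (-23.223,23.223) [heading=135, draw]
  FD 12.6: (-23.223,23.223) -> (-32.132,32.132) [heading=135, draw]
  RT 45: heading 135 -> 90
  FD 2.5: (-32.132,32.132) -> (-32.132,34.632) [heading=90, draw]
  -- iteration 2/6 --
  FD 8: (-32.132,34.632) -> (-32.132,42.632) [heading=90, draw]
  FD 12.6: (-32.132,42.632) -> (-32.132,55.232) [heading=90, draw]
  RT 45: heading 90 -> 45
  FD 2.5: (-32.132,55.232) -> (-30.365,57) [heading=45, draw]
  -- iteration 3/6 --
  FD 8: (-30.365,57) -> (-24.708,62.657) [heading=45, draw]
  FD 12.6: (-24.708,62.657) -> (-15.798,71.567) [heading=45, draw]
  RT 45: heading 45 -> 0
  FD 2.5: (-15.798,71.567) -> (-13.298,71.567) [heading=0, draw]
  -- iteration 4/6 --
  FD 8: (-13.298,71.567) -> (-5.298,71.567) [heading=0, draw]
  FD 12.6: (-5.298,71.567) -> (7.302,71.567) [heading=0, draw]
  RT 45: heading 0 -> 315
  FD 2.5: (7.302,71.567) -> (9.069,69.799) [heading=315, draw]
  -- iteration 5/6 --
  FD 8: (9.069,69.799) -> (14.726,64.142) [heading=315, draw]
  FD 12.6: (14.726,64.142) -> (23.636,55.232) [heading=315, draw]
  RT 45: heading 315 -> 270
  FD 2.5: (23.636,55.232) -> (23.636,52.732) [heading=270, draw]
  -- iteration 6/6 --
  FD 8: (23.636,52.732) -> (23.636,44.732) [heading=270, draw]
  FD 12.6: (23.636,44.732) -> (23.636,32.132) [heading=270, draw]
  RT 45: heading 270 -> 225
  FD 2.5: (23.636,32.132) -> (21.868,30.365) [heading=225, draw]
]
RT 108: heading 225 -> 117
Final: pos=(21.868,30.365), heading=117, 19 segment(s) drawn
Segments drawn: 19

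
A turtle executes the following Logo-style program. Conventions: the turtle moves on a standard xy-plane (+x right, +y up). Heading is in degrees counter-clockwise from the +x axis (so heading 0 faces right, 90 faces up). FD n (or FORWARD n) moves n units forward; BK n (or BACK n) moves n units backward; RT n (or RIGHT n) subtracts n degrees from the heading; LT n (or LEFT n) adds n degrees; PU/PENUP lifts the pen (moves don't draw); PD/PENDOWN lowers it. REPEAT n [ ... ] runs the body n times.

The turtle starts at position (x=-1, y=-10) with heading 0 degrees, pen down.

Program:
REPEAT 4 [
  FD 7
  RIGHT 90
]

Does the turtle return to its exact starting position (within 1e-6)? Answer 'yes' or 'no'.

Executing turtle program step by step:
Start: pos=(-1,-10), heading=0, pen down
REPEAT 4 [
  -- iteration 1/4 --
  FD 7: (-1,-10) -> (6,-10) [heading=0, draw]
  RT 90: heading 0 -> 270
  -- iteration 2/4 --
  FD 7: (6,-10) -> (6,-17) [heading=270, draw]
  RT 90: heading 270 -> 180
  -- iteration 3/4 --
  FD 7: (6,-17) -> (-1,-17) [heading=180, draw]
  RT 90: heading 180 -> 90
  -- iteration 4/4 --
  FD 7: (-1,-17) -> (-1,-10) [heading=90, draw]
  RT 90: heading 90 -> 0
]
Final: pos=(-1,-10), heading=0, 4 segment(s) drawn

Start position: (-1, -10)
Final position: (-1, -10)
Distance = 0; < 1e-6 -> CLOSED

Answer: yes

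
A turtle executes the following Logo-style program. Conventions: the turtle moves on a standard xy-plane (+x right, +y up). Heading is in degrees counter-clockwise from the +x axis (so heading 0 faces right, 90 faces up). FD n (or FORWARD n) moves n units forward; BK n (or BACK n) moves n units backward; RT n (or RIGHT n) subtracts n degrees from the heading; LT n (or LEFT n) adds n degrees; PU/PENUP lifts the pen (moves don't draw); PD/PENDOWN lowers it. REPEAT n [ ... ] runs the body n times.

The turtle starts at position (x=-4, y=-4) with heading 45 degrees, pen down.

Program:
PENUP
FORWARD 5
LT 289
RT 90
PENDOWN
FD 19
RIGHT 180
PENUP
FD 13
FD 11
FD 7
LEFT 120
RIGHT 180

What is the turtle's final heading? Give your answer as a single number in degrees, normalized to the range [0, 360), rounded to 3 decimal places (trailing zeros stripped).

Executing turtle program step by step:
Start: pos=(-4,-4), heading=45, pen down
PU: pen up
FD 5: (-4,-4) -> (-0.464,-0.464) [heading=45, move]
LT 289: heading 45 -> 334
RT 90: heading 334 -> 244
PD: pen down
FD 19: (-0.464,-0.464) -> (-8.794,-17.542) [heading=244, draw]
RT 180: heading 244 -> 64
PU: pen up
FD 13: (-8.794,-17.542) -> (-3.095,-5.857) [heading=64, move]
FD 11: (-3.095,-5.857) -> (1.727,4.03) [heading=64, move]
FD 7: (1.727,4.03) -> (4.796,10.321) [heading=64, move]
LT 120: heading 64 -> 184
RT 180: heading 184 -> 4
Final: pos=(4.796,10.321), heading=4, 1 segment(s) drawn

Answer: 4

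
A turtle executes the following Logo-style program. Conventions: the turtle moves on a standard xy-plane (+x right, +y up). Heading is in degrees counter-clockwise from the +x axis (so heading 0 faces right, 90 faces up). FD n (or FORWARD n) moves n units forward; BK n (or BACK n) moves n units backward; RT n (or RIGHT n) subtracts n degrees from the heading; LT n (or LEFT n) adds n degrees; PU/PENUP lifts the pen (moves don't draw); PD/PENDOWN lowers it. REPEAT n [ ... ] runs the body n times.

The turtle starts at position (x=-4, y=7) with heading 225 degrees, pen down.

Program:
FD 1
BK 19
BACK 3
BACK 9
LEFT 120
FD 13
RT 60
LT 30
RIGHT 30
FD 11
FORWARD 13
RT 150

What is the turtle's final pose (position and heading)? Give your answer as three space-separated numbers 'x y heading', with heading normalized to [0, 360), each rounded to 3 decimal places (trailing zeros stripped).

Executing turtle program step by step:
Start: pos=(-4,7), heading=225, pen down
FD 1: (-4,7) -> (-4.707,6.293) [heading=225, draw]
BK 19: (-4.707,6.293) -> (8.728,19.728) [heading=225, draw]
BK 3: (8.728,19.728) -> (10.849,21.849) [heading=225, draw]
BK 9: (10.849,21.849) -> (17.213,28.213) [heading=225, draw]
LT 120: heading 225 -> 345
FD 13: (17.213,28.213) -> (29.77,24.849) [heading=345, draw]
RT 60: heading 345 -> 285
LT 30: heading 285 -> 315
RT 30: heading 315 -> 285
FD 11: (29.77,24.849) -> (32.617,14.223) [heading=285, draw]
FD 13: (32.617,14.223) -> (35.982,1.666) [heading=285, draw]
RT 150: heading 285 -> 135
Final: pos=(35.982,1.666), heading=135, 7 segment(s) drawn

Answer: 35.982 1.666 135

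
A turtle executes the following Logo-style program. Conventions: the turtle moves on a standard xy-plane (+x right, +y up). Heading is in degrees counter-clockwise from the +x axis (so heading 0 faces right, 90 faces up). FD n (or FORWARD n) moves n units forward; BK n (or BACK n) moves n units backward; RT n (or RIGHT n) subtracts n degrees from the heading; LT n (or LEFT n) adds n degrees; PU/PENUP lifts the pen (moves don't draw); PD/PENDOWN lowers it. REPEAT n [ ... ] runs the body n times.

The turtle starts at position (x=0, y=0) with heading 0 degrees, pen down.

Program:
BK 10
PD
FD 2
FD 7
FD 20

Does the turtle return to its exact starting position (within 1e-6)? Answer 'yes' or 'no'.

Answer: no

Derivation:
Executing turtle program step by step:
Start: pos=(0,0), heading=0, pen down
BK 10: (0,0) -> (-10,0) [heading=0, draw]
PD: pen down
FD 2: (-10,0) -> (-8,0) [heading=0, draw]
FD 7: (-8,0) -> (-1,0) [heading=0, draw]
FD 20: (-1,0) -> (19,0) [heading=0, draw]
Final: pos=(19,0), heading=0, 4 segment(s) drawn

Start position: (0, 0)
Final position: (19, 0)
Distance = 19; >= 1e-6 -> NOT closed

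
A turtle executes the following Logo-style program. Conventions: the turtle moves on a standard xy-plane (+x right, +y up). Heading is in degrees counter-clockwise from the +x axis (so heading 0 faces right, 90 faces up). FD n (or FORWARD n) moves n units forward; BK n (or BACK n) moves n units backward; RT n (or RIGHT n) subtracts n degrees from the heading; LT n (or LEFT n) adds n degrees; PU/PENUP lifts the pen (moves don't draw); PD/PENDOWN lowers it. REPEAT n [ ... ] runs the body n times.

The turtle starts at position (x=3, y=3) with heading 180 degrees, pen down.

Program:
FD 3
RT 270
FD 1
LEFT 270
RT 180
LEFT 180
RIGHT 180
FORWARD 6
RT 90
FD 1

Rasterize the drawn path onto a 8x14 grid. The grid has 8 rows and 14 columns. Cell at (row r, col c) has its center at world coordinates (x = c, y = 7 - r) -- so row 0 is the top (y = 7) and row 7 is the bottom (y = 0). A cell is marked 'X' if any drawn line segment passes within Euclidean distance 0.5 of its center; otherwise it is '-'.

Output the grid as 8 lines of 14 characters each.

Answer: --------------
--------------
--------------
--------------
XXXX----------
XXXXXXX-------
------X-------
--------------

Derivation:
Segment 0: (3,3) -> (0,3)
Segment 1: (0,3) -> (0,2)
Segment 2: (0,2) -> (6,2)
Segment 3: (6,2) -> (6,1)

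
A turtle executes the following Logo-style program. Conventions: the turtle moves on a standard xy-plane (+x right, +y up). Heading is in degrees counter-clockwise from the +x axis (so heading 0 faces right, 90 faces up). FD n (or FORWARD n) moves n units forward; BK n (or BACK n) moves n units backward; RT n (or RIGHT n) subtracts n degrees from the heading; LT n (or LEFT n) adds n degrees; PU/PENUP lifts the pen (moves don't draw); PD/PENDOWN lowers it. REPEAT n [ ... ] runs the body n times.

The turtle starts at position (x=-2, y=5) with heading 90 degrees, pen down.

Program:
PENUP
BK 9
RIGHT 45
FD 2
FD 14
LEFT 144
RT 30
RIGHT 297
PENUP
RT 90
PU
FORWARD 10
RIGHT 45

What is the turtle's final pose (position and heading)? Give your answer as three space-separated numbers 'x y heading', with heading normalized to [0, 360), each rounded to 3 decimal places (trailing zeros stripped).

Answer: 2.622 14.745 87

Derivation:
Executing turtle program step by step:
Start: pos=(-2,5), heading=90, pen down
PU: pen up
BK 9: (-2,5) -> (-2,-4) [heading=90, move]
RT 45: heading 90 -> 45
FD 2: (-2,-4) -> (-0.586,-2.586) [heading=45, move]
FD 14: (-0.586,-2.586) -> (9.314,7.314) [heading=45, move]
LT 144: heading 45 -> 189
RT 30: heading 189 -> 159
RT 297: heading 159 -> 222
PU: pen up
RT 90: heading 222 -> 132
PU: pen up
FD 10: (9.314,7.314) -> (2.622,14.745) [heading=132, move]
RT 45: heading 132 -> 87
Final: pos=(2.622,14.745), heading=87, 0 segment(s) drawn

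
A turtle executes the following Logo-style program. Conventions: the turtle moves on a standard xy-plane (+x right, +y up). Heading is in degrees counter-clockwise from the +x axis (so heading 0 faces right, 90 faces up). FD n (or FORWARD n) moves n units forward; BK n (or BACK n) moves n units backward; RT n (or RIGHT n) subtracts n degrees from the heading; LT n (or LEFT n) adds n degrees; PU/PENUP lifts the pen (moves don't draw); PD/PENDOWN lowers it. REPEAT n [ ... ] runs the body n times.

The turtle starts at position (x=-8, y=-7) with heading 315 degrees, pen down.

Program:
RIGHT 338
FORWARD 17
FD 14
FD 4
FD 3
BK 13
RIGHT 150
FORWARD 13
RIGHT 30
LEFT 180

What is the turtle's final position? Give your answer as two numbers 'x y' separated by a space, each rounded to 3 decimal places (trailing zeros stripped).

Answer: 2.11 -18.353

Derivation:
Executing turtle program step by step:
Start: pos=(-8,-7), heading=315, pen down
RT 338: heading 315 -> 337
FD 17: (-8,-7) -> (7.649,-13.642) [heading=337, draw]
FD 14: (7.649,-13.642) -> (20.536,-19.113) [heading=337, draw]
FD 4: (20.536,-19.113) -> (24.218,-20.676) [heading=337, draw]
FD 3: (24.218,-20.676) -> (26.979,-21.848) [heading=337, draw]
BK 13: (26.979,-21.848) -> (15.013,-16.768) [heading=337, draw]
RT 150: heading 337 -> 187
FD 13: (15.013,-16.768) -> (2.11,-18.353) [heading=187, draw]
RT 30: heading 187 -> 157
LT 180: heading 157 -> 337
Final: pos=(2.11,-18.353), heading=337, 6 segment(s) drawn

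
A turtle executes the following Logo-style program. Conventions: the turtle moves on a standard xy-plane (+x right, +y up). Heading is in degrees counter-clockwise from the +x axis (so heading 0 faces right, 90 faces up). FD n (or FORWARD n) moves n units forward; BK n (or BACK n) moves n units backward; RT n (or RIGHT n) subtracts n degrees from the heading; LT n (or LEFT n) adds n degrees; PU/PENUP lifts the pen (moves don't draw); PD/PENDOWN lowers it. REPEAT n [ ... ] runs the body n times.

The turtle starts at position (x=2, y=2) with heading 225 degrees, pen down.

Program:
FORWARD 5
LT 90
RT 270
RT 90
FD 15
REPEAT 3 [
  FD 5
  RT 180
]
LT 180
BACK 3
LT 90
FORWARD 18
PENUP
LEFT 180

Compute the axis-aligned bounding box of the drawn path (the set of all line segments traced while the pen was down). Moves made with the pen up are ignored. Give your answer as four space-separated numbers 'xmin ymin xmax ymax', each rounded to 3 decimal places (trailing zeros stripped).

Executing turtle program step by step:
Start: pos=(2,2), heading=225, pen down
FD 5: (2,2) -> (-1.536,-1.536) [heading=225, draw]
LT 90: heading 225 -> 315
RT 270: heading 315 -> 45
RT 90: heading 45 -> 315
FD 15: (-1.536,-1.536) -> (9.071,-12.142) [heading=315, draw]
REPEAT 3 [
  -- iteration 1/3 --
  FD 5: (9.071,-12.142) -> (12.607,-15.678) [heading=315, draw]
  RT 180: heading 315 -> 135
  -- iteration 2/3 --
  FD 5: (12.607,-15.678) -> (9.071,-12.142) [heading=135, draw]
  RT 180: heading 135 -> 315
  -- iteration 3/3 --
  FD 5: (9.071,-12.142) -> (12.607,-15.678) [heading=315, draw]
  RT 180: heading 315 -> 135
]
LT 180: heading 135 -> 315
BK 3: (12.607,-15.678) -> (10.485,-13.556) [heading=315, draw]
LT 90: heading 315 -> 45
FD 18: (10.485,-13.556) -> (23.213,-0.828) [heading=45, draw]
PU: pen up
LT 180: heading 45 -> 225
Final: pos=(23.213,-0.828), heading=225, 7 segment(s) drawn

Segment endpoints: x in {-1.536, 2, 9.071, 10.485, 12.607, 23.213}, y in {-15.678, -15.678, -13.556, -12.142, -1.536, -0.828, 2}
xmin=-1.536, ymin=-15.678, xmax=23.213, ymax=2

Answer: -1.536 -15.678 23.213 2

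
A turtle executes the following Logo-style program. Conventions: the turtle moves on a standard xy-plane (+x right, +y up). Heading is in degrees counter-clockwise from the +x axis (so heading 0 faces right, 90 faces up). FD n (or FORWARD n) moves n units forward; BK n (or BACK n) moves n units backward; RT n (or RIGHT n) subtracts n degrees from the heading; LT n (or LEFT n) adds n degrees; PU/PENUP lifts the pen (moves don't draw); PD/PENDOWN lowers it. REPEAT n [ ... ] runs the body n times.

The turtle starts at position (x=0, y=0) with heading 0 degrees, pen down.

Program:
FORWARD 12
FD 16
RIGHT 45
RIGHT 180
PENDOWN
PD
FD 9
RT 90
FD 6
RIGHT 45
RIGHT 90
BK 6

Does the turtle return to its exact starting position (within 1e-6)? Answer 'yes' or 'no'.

Executing turtle program step by step:
Start: pos=(0,0), heading=0, pen down
FD 12: (0,0) -> (12,0) [heading=0, draw]
FD 16: (12,0) -> (28,0) [heading=0, draw]
RT 45: heading 0 -> 315
RT 180: heading 315 -> 135
PD: pen down
PD: pen down
FD 9: (28,0) -> (21.636,6.364) [heading=135, draw]
RT 90: heading 135 -> 45
FD 6: (21.636,6.364) -> (25.879,10.607) [heading=45, draw]
RT 45: heading 45 -> 0
RT 90: heading 0 -> 270
BK 6: (25.879,10.607) -> (25.879,16.607) [heading=270, draw]
Final: pos=(25.879,16.607), heading=270, 5 segment(s) drawn

Start position: (0, 0)
Final position: (25.879, 16.607)
Distance = 30.749; >= 1e-6 -> NOT closed

Answer: no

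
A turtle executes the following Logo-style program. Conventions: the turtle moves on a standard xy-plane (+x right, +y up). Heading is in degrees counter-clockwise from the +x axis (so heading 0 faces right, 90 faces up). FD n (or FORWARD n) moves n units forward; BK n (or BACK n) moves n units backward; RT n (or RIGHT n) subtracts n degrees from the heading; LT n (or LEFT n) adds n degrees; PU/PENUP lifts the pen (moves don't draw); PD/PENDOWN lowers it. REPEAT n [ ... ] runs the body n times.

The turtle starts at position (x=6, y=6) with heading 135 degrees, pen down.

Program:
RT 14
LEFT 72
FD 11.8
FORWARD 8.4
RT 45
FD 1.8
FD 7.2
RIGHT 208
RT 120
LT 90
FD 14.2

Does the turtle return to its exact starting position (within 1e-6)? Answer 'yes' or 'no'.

Answer: no

Derivation:
Executing turtle program step by step:
Start: pos=(6,6), heading=135, pen down
RT 14: heading 135 -> 121
LT 72: heading 121 -> 193
FD 11.8: (6,6) -> (-5.498,3.346) [heading=193, draw]
FD 8.4: (-5.498,3.346) -> (-13.682,1.456) [heading=193, draw]
RT 45: heading 193 -> 148
FD 1.8: (-13.682,1.456) -> (-15.209,2.41) [heading=148, draw]
FD 7.2: (-15.209,2.41) -> (-21.315,6.225) [heading=148, draw]
RT 208: heading 148 -> 300
RT 120: heading 300 -> 180
LT 90: heading 180 -> 270
FD 14.2: (-21.315,6.225) -> (-21.315,-7.975) [heading=270, draw]
Final: pos=(-21.315,-7.975), heading=270, 5 segment(s) drawn

Start position: (6, 6)
Final position: (-21.315, -7.975)
Distance = 30.682; >= 1e-6 -> NOT closed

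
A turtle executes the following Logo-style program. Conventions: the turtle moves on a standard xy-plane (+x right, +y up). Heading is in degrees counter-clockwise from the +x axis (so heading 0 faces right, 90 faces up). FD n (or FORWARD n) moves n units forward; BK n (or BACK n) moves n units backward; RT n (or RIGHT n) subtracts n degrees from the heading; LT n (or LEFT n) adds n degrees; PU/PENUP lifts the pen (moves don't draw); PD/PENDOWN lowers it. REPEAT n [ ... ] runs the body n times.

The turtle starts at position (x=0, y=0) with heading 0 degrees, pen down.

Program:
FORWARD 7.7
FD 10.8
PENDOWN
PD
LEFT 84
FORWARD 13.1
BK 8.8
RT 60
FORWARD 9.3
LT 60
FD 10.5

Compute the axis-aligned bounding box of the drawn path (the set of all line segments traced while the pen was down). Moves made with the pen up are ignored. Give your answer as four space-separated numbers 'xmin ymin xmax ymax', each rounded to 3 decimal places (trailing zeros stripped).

Executing turtle program step by step:
Start: pos=(0,0), heading=0, pen down
FD 7.7: (0,0) -> (7.7,0) [heading=0, draw]
FD 10.8: (7.7,0) -> (18.5,0) [heading=0, draw]
PD: pen down
PD: pen down
LT 84: heading 0 -> 84
FD 13.1: (18.5,0) -> (19.869,13.028) [heading=84, draw]
BK 8.8: (19.869,13.028) -> (18.949,4.276) [heading=84, draw]
RT 60: heading 84 -> 24
FD 9.3: (18.949,4.276) -> (27.445,8.059) [heading=24, draw]
LT 60: heading 24 -> 84
FD 10.5: (27.445,8.059) -> (28.543,18.502) [heading=84, draw]
Final: pos=(28.543,18.502), heading=84, 6 segment(s) drawn

Segment endpoints: x in {0, 7.7, 18.5, 18.949, 19.869, 27.445, 28.543}, y in {0, 4.276, 8.059, 13.028, 18.502}
xmin=0, ymin=0, xmax=28.543, ymax=18.502

Answer: 0 0 28.543 18.502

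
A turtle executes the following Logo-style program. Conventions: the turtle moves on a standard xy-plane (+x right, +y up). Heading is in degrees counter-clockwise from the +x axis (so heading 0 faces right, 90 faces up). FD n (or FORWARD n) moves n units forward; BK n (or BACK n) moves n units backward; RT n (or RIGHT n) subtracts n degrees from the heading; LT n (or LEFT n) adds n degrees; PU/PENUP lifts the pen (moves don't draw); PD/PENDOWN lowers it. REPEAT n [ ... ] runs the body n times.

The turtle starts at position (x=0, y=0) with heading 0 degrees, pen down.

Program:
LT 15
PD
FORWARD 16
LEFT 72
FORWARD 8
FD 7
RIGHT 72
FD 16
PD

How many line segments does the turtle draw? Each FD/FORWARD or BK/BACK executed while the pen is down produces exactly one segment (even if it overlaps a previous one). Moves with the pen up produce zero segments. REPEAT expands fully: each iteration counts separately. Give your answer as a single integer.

Executing turtle program step by step:
Start: pos=(0,0), heading=0, pen down
LT 15: heading 0 -> 15
PD: pen down
FD 16: (0,0) -> (15.455,4.141) [heading=15, draw]
LT 72: heading 15 -> 87
FD 8: (15.455,4.141) -> (15.874,12.13) [heading=87, draw]
FD 7: (15.874,12.13) -> (16.24,19.121) [heading=87, draw]
RT 72: heading 87 -> 15
FD 16: (16.24,19.121) -> (31.695,23.262) [heading=15, draw]
PD: pen down
Final: pos=(31.695,23.262), heading=15, 4 segment(s) drawn
Segments drawn: 4

Answer: 4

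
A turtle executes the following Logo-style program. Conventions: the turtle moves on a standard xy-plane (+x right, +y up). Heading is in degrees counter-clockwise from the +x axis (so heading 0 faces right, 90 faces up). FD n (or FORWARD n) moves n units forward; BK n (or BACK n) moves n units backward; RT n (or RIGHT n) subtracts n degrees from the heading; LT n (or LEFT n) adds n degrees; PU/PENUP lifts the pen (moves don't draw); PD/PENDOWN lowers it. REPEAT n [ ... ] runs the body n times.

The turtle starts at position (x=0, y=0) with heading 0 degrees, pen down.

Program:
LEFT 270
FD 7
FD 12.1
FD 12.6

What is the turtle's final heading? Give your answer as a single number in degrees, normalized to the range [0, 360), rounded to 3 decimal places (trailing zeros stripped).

Answer: 270

Derivation:
Executing turtle program step by step:
Start: pos=(0,0), heading=0, pen down
LT 270: heading 0 -> 270
FD 7: (0,0) -> (0,-7) [heading=270, draw]
FD 12.1: (0,-7) -> (0,-19.1) [heading=270, draw]
FD 12.6: (0,-19.1) -> (0,-31.7) [heading=270, draw]
Final: pos=(0,-31.7), heading=270, 3 segment(s) drawn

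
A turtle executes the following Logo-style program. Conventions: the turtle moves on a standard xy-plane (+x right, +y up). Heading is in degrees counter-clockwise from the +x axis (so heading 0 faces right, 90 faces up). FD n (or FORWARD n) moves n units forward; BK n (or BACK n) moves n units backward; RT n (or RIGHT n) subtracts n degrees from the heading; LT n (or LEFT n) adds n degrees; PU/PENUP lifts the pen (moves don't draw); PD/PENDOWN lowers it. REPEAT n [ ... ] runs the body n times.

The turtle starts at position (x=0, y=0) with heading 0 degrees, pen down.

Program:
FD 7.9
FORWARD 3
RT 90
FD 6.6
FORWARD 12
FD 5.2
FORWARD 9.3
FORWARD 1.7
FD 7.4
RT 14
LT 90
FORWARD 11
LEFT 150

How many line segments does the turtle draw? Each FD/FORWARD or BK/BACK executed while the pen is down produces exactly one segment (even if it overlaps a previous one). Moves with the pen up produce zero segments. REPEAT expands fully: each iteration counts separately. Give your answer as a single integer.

Executing turtle program step by step:
Start: pos=(0,0), heading=0, pen down
FD 7.9: (0,0) -> (7.9,0) [heading=0, draw]
FD 3: (7.9,0) -> (10.9,0) [heading=0, draw]
RT 90: heading 0 -> 270
FD 6.6: (10.9,0) -> (10.9,-6.6) [heading=270, draw]
FD 12: (10.9,-6.6) -> (10.9,-18.6) [heading=270, draw]
FD 5.2: (10.9,-18.6) -> (10.9,-23.8) [heading=270, draw]
FD 9.3: (10.9,-23.8) -> (10.9,-33.1) [heading=270, draw]
FD 1.7: (10.9,-33.1) -> (10.9,-34.8) [heading=270, draw]
FD 7.4: (10.9,-34.8) -> (10.9,-42.2) [heading=270, draw]
RT 14: heading 270 -> 256
LT 90: heading 256 -> 346
FD 11: (10.9,-42.2) -> (21.573,-44.861) [heading=346, draw]
LT 150: heading 346 -> 136
Final: pos=(21.573,-44.861), heading=136, 9 segment(s) drawn
Segments drawn: 9

Answer: 9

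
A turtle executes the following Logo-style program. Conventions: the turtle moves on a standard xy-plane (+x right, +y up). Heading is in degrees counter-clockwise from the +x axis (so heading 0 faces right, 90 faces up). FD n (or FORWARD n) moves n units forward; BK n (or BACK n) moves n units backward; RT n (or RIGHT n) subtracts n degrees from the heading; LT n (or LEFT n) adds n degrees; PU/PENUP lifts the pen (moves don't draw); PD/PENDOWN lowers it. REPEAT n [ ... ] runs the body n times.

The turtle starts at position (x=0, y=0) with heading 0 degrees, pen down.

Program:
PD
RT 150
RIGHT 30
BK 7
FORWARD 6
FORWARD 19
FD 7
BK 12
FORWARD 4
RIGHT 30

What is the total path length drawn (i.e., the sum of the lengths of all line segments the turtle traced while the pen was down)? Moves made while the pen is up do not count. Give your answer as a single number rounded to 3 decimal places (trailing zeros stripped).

Executing turtle program step by step:
Start: pos=(0,0), heading=0, pen down
PD: pen down
RT 150: heading 0 -> 210
RT 30: heading 210 -> 180
BK 7: (0,0) -> (7,0) [heading=180, draw]
FD 6: (7,0) -> (1,0) [heading=180, draw]
FD 19: (1,0) -> (-18,0) [heading=180, draw]
FD 7: (-18,0) -> (-25,0) [heading=180, draw]
BK 12: (-25,0) -> (-13,0) [heading=180, draw]
FD 4: (-13,0) -> (-17,0) [heading=180, draw]
RT 30: heading 180 -> 150
Final: pos=(-17,0), heading=150, 6 segment(s) drawn

Segment lengths:
  seg 1: (0,0) -> (7,0), length = 7
  seg 2: (7,0) -> (1,0), length = 6
  seg 3: (1,0) -> (-18,0), length = 19
  seg 4: (-18,0) -> (-25,0), length = 7
  seg 5: (-25,0) -> (-13,0), length = 12
  seg 6: (-13,0) -> (-17,0), length = 4
Total = 55

Answer: 55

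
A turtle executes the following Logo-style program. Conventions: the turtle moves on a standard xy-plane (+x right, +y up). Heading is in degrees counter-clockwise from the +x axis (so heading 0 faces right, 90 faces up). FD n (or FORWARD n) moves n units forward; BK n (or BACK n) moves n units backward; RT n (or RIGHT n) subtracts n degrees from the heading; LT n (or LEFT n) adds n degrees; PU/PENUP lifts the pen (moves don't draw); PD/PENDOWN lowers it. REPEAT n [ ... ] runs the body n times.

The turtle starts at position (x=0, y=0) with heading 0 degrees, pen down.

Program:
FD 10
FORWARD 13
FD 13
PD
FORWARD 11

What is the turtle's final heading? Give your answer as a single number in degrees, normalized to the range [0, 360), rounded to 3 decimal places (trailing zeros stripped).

Answer: 0

Derivation:
Executing turtle program step by step:
Start: pos=(0,0), heading=0, pen down
FD 10: (0,0) -> (10,0) [heading=0, draw]
FD 13: (10,0) -> (23,0) [heading=0, draw]
FD 13: (23,0) -> (36,0) [heading=0, draw]
PD: pen down
FD 11: (36,0) -> (47,0) [heading=0, draw]
Final: pos=(47,0), heading=0, 4 segment(s) drawn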